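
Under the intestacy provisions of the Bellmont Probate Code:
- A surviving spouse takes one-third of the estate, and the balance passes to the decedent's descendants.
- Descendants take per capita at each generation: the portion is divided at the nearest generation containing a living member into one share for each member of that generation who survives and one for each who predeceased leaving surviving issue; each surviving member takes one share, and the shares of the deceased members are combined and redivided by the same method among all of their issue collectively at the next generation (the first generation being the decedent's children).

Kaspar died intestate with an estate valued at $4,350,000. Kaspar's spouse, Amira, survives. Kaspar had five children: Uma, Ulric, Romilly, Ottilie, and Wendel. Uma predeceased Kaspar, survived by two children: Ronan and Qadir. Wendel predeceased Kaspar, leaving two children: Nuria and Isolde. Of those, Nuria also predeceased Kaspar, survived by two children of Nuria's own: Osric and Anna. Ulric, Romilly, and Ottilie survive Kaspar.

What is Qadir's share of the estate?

Amira takes one-third of $4,350,000 = $1,450,000. The remaining $2,900,000 passes to the descendants.
The descendants' portion ($2,900,000) is divided at the children's generation into 5 shares of $580,000. Ulric, Romilly, and Ottilie each take $580,000. The 2 shares of the deceased (Uma and Wendel) are combined into a pool of $1,160,000.
That pool ($1,160,000) is divided at the grandchildren's generation into 4 shares of $290,000. Ronan, Qadir, and Isolde each take $290,000. The remaining share for the deceased Nuria ($290,000) is carried to the next generation.
That pool ($290,000) is divided at the great-grandchildren's generation equally among Osric and Anna: $145,000 each.

Qadir receives $290,000.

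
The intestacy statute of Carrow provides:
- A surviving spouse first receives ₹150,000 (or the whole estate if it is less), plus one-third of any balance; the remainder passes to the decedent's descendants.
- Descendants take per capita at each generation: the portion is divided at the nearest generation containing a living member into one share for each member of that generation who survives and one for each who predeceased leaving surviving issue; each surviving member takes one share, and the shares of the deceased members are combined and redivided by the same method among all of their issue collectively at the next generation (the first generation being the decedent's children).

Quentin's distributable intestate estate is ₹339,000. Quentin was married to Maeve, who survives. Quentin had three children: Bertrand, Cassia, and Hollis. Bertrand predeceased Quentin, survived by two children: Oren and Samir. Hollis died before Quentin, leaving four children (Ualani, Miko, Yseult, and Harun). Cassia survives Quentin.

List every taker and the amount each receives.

Maeve: ₹213,000; Oren: ₹14,000; Samir: ₹14,000; Cassia: ₹42,000; Ualani: ₹14,000; Miko: ₹14,000; Yseult: ₹14,000; Harun: ₹14,000

Maeve first takes ₹150,000, leaving a balance of ₹189,000. Maeve then takes one-third of the balance (₹63,000), for a total of ₹213,000. The remaining ₹126,000 passes to the descendants.
The descendants' portion (₹126,000) is divided at the children's generation into 3 shares of ₹42,000. Cassia takes ₹42,000. The 2 shares of the deceased (Bertrand and Hollis) are combined into a pool of ₹84,000.
That pool (₹84,000) is divided at the grandchildren's generation equally among Oren, Samir, Ualani, Miko, Yseult, and Harun: ₹14,000 each.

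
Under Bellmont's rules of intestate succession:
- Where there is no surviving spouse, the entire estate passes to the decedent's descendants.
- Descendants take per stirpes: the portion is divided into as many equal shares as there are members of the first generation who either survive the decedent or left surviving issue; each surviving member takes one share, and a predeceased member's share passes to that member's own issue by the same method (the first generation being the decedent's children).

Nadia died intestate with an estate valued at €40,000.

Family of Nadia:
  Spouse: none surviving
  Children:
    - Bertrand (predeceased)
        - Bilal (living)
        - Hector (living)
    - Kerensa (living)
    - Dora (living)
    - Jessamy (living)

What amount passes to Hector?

The entire €40,000 passes to the descendants.
That amount (€40,000) is divided into 4 shares of €10,000: Kerensa, Dora, and Jessamy each take €10,000; Bertrand's €10,000 share passes to Bertrand's issue.
Bertrand's share (€10,000) is divided into 2 shares of €5,000: Bilal and Hector each take €5,000.

Hector receives €5,000.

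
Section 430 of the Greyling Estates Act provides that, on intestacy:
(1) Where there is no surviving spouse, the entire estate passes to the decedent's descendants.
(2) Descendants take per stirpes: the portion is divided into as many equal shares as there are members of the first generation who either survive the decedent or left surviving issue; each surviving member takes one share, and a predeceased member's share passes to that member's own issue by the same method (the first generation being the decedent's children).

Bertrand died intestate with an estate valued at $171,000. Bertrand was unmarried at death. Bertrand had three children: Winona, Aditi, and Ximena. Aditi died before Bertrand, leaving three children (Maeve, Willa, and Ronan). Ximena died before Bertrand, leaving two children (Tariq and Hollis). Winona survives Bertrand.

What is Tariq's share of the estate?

The entire $171,000 passes to the descendants.
That amount ($171,000) is divided into 3 shares of $57,000: Winona takes $57,000; Aditi's $57,000 share passes to Aditi's issue; Ximena's $57,000 share passes to Ximena's issue.
Aditi's share ($57,000) is divided into 3 shares of $19,000: Maeve, Willa, and Ronan each take $19,000.
Ximena's share ($57,000) is divided into 2 shares of $28,500: Tariq and Hollis each take $28,500.

Tariq receives $28,500.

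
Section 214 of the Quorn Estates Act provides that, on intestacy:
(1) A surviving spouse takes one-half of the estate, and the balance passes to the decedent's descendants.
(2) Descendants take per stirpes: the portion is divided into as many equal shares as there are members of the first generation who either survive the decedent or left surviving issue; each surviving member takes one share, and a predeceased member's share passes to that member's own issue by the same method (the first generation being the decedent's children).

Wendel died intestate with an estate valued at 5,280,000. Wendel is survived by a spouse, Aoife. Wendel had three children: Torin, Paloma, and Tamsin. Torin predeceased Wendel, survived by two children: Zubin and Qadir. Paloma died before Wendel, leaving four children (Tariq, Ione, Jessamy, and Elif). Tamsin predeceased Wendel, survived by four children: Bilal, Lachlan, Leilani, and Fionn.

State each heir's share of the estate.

Aoife: 2,640,000; Zubin: 440,000; Qadir: 440,000; Tariq: 220,000; Ione: 220,000; Jessamy: 220,000; Elif: 220,000; Bilal: 220,000; Lachlan: 220,000; Leilani: 220,000; Fionn: 220,000

Aoife takes one-half of 5,280,000 = 2,640,000. The remaining 2,640,000 passes to the descendants.
The descendants' portion (2,640,000) is divided into 3 shares of 880,000: Torin's 880,000 share passes to Torin's issue; Paloma's 880,000 share passes to Paloma's issue; Tamsin's 880,000 share passes to Tamsin's issue.
Torin's share (880,000) is divided into 2 shares of 440,000: Zubin and Qadir each take 440,000.
Paloma's share (880,000) is divided into 4 shares of 220,000: Tariq, Ione, Jessamy, and Elif each take 220,000.
Tamsin's share (880,000) is divided into 4 shares of 220,000: Bilal, Lachlan, Leilani, and Fionn each take 220,000.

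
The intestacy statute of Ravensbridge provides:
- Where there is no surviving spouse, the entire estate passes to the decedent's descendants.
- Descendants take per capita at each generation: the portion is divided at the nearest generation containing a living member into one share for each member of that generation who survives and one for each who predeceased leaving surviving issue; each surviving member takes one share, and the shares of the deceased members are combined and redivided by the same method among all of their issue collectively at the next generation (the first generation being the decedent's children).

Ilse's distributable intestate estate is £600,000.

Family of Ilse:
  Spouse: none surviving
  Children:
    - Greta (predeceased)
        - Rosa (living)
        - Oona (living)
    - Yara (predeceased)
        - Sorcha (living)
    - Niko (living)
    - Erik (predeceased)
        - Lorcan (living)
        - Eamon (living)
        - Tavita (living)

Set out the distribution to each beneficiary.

The entire £600,000 passes to the descendants.
That amount (£600,000) is divided at the children's generation into 4 shares of £150,000. Niko takes £150,000. The 3 shares of the deceased (Greta, Yara, and Erik) are combined into a pool of £450,000.
That pool (£450,000) is divided at the grandchildren's generation equally among Rosa, Oona, Sorcha, Lorcan, Eamon, and Tavita: £75,000 each.

Rosa: £75,000; Oona: £75,000; Sorcha: £75,000; Niko: £150,000; Lorcan: £75,000; Eamon: £75,000; Tavita: £75,000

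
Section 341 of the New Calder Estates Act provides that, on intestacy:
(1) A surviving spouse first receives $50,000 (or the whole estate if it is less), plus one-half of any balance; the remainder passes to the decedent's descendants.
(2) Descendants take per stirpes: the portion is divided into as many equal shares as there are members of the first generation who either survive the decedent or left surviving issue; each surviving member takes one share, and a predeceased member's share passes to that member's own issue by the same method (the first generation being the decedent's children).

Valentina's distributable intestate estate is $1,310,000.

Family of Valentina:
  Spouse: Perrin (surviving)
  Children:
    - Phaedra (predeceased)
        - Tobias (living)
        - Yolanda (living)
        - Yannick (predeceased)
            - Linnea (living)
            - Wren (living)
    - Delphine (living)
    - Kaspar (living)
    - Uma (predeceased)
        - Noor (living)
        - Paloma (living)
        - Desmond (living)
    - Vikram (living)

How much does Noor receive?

Perrin first takes $50,000, leaving a balance of $1,260,000. Perrin then takes one-half of the balance ($630,000), for a total of $680,000. The remaining $630,000 passes to the descendants.
The descendants' portion ($630,000) is divided into 5 shares of $126,000: Delphine, Kaspar, and Vikram each take $126,000; Phaedra's $126,000 share passes to Phaedra's issue; Uma's $126,000 share passes to Uma's issue.
Phaedra's share ($126,000) is divided into 3 shares of $42,000: Tobias and Yolanda each take $42,000; Yannick's $42,000 share passes to Yannick's issue.
Yannick's share ($42,000) is divided into 2 shares of $21,000: Linnea and Wren each take $21,000.
Uma's share ($126,000) is divided into 3 shares of $42,000: Noor, Paloma, and Desmond each take $42,000.

Noor receives $42,000.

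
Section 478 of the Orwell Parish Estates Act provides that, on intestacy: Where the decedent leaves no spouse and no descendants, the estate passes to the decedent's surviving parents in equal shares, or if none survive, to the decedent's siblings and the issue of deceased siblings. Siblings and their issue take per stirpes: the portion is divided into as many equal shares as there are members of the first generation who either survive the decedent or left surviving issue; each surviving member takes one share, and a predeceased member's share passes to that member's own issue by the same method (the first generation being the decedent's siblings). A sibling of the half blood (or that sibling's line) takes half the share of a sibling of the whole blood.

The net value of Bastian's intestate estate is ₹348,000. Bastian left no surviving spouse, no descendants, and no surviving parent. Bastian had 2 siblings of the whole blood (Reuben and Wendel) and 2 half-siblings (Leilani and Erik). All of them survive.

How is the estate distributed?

Leilani: ₹58,000; Reuben: ₹116,000; Erik: ₹58,000; Wendel: ₹116,000

The entire ₹348,000 passes to the siblings and their issue.
Counting each half-blood sibling's line as half a unit, there are 3 units in ₹348,000, so one unit is ₹116,000. Whole-blood lines (Reuben and Wendel) take ₹116,000 each; half-blood lines (Leilani and Erik) take ₹58,000 each.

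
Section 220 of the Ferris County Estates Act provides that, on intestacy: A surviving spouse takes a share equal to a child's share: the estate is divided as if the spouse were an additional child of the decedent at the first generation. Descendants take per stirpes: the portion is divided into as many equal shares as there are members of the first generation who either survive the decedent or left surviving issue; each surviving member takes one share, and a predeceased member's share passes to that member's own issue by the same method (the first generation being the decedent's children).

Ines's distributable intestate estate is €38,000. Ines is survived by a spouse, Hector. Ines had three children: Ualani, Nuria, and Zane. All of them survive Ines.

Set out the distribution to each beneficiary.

Hector: €9,500; Ualani: €9,500; Nuria: €9,500; Zane: €9,500

The spouse counts as an additional share at the children's level, so there are 4 primary shares of €9,500. Hector takes one such share (€9,500).
The children's combined portion (€28,500) is divided into 3 shares of €9,500: Ualani, Nuria, and Zane each take €9,500.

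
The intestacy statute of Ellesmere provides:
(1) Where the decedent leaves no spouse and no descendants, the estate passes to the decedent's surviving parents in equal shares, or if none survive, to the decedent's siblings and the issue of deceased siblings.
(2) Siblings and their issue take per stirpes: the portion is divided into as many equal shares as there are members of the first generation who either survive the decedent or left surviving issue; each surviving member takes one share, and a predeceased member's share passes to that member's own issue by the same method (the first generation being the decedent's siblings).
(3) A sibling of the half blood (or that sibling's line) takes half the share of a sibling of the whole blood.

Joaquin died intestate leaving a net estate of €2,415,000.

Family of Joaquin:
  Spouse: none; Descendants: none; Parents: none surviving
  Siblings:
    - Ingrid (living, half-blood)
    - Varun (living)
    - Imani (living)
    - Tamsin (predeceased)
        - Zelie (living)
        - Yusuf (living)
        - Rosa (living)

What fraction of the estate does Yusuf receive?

The entire €2,415,000 passes to the siblings and their issue.
Counting each half-blood sibling's line as half a unit, there are 7/2 units in €2,415,000, so one unit is €690,000. Whole-blood lines (Varun, Imani, and Tamsin) take €690,000 each; half-blood lines (Ingrid) take €345,000 each.
Tamsin's share (€690,000) is divided into 3 shares of €230,000: Zelie, Yusuf, and Rosa each take €230,000.

Yusuf receives 2/21 of the estate.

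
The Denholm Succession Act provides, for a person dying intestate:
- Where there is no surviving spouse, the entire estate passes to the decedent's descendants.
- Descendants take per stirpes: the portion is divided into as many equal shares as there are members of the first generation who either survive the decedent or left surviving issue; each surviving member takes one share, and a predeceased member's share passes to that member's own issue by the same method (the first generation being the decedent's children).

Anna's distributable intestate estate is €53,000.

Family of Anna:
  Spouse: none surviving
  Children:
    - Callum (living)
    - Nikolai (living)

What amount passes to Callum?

Callum receives €26,500.

The entire €53,000 passes to the descendants.
That amount (€53,000) is divided into 2 shares of €26,500: Callum and Nikolai each take €26,500.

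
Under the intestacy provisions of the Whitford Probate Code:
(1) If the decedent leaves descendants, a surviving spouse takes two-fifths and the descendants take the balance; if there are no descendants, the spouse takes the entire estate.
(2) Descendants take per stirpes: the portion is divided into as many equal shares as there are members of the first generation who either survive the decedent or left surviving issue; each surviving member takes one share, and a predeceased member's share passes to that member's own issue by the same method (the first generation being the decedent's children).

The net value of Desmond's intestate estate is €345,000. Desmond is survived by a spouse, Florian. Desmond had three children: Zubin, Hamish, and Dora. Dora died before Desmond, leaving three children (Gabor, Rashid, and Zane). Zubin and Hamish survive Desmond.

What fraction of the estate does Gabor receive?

Gabor receives 1/15 of the estate.

Florian takes two-fifths of €345,000 = €138,000. The remaining €207,000 passes to the descendants.
The descendants' portion (€207,000) is divided into 3 shares of €69,000: Zubin and Hamish each take €69,000; Dora's €69,000 share passes to Dora's issue.
Dora's share (€69,000) is divided into 3 shares of €23,000: Gabor, Rashid, and Zane each take €23,000.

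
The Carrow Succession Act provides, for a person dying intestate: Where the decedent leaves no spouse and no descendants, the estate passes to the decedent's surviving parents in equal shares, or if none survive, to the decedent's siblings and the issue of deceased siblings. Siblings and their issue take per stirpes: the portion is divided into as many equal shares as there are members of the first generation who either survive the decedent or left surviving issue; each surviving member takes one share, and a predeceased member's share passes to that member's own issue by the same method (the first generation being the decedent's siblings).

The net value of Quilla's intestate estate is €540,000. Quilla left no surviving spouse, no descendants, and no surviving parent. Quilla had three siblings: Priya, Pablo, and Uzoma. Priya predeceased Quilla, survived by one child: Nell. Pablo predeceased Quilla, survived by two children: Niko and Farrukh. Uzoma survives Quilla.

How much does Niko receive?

Niko receives €90,000.

The entire €540,000 passes to the siblings and their issue.
That amount (€540,000) is divided into 3 shares of €180,000: Uzoma takes €180,000; Priya's €180,000 share passes to Priya's issue; Pablo's €180,000 share passes to Pablo's issue.
Priya's share (€180,000) passes entirely to Nell.
Pablo's share (€180,000) is divided into 2 shares of €90,000: Niko and Farrukh each take €90,000.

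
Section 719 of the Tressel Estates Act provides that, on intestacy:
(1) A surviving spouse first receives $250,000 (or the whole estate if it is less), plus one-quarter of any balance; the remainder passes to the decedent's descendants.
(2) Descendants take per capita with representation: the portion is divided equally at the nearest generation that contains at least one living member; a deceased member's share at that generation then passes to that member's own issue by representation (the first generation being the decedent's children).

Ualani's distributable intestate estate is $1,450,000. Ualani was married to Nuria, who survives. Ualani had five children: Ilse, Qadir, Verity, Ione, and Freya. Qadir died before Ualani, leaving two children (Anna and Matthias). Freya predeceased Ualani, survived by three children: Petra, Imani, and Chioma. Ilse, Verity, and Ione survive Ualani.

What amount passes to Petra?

Nuria first takes $250,000, leaving a balance of $1,200,000. Nuria then takes one-quarter of the balance ($300,000), for a total of $550,000. The remaining $900,000 passes to the descendants.
The descendants' portion ($900,000) is divided into 5 shares of $180,000: Ilse, Verity, and Ione each take $180,000; Qadir's $180,000 share passes to Qadir's issue; Freya's $180,000 share passes to Freya's issue.
Qadir's share ($180,000) is divided into 2 shares of $90,000: Anna and Matthias each take $90,000.
Freya's share ($180,000) is divided into 3 shares of $60,000: Petra, Imani, and Chioma each take $60,000.

Petra receives $60,000.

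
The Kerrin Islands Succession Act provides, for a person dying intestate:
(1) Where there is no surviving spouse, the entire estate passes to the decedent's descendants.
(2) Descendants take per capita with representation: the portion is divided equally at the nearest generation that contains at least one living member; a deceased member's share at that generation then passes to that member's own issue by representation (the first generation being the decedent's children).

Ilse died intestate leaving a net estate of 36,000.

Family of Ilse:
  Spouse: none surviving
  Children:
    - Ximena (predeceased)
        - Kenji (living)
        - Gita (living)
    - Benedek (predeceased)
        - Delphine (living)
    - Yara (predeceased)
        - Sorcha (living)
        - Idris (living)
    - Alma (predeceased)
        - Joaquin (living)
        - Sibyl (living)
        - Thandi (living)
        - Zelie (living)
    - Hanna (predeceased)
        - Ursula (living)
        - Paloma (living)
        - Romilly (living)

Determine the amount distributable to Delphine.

The entire 36,000 passes to the descendants.
No child survives, so the initial division is made at the grandchildren's generation.
That amount (36,000) is divided into 12 shares of 3,000: Kenji, Gita, Delphine, Sorcha, Idris, Joaquin, Sibyl, Thandi, Zelie, Ursula, Paloma, and Romilly each take 3,000.

Delphine receives 3,000.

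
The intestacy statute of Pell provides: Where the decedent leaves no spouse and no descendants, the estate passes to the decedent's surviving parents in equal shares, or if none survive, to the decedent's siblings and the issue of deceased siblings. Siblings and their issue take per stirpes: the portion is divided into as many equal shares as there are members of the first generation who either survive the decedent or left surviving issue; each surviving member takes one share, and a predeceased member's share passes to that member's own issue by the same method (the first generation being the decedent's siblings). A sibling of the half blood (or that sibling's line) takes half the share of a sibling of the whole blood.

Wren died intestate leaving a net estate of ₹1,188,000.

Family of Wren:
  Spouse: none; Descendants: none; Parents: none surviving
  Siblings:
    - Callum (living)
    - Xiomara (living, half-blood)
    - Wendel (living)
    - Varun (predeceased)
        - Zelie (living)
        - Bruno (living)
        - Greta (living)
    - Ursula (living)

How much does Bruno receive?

Bruno receives ₹88,000.

The entire ₹1,188,000 passes to the siblings and their issue.
Counting each half-blood sibling's line as half a unit, there are 9/2 units in ₹1,188,000, so one unit is ₹264,000. Whole-blood lines (Callum, Wendel, Varun, and Ursula) take ₹264,000 each; half-blood lines (Xiomara) take ₹132,000 each.
Varun's share (₹264,000) is divided into 3 shares of ₹88,000: Zelie, Bruno, and Greta each take ₹88,000.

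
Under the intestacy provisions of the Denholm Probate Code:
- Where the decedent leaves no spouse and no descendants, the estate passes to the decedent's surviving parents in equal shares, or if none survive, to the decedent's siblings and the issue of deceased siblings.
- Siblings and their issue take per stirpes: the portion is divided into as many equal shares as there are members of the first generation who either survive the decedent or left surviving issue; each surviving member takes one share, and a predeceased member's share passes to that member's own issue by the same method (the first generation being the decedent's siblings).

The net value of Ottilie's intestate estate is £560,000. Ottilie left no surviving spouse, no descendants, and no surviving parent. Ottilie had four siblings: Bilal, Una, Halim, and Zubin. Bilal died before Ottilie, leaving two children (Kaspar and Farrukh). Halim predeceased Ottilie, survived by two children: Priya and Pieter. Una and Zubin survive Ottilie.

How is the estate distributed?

Kaspar: £70,000; Farrukh: £70,000; Una: £140,000; Priya: £70,000; Pieter: £70,000; Zubin: £140,000

The entire £560,000 passes to the siblings and their issue.
That amount (£560,000) is divided into 4 shares of £140,000: Una and Zubin each take £140,000; Bilal's £140,000 share passes to Bilal's issue; Halim's £140,000 share passes to Halim's issue.
Bilal's share (£140,000) is divided into 2 shares of £70,000: Kaspar and Farrukh each take £70,000.
Halim's share (£140,000) is divided into 2 shares of £70,000: Priya and Pieter each take £70,000.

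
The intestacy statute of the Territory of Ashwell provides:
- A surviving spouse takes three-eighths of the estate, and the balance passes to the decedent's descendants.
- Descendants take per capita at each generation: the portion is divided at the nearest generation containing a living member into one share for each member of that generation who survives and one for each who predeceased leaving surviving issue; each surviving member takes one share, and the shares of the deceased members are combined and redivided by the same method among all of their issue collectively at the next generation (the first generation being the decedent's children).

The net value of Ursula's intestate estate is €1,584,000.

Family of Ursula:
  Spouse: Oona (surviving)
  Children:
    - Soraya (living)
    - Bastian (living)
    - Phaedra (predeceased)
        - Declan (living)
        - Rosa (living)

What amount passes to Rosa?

Oona takes three-eighths of €1,584,000 = €594,000. The remaining €990,000 passes to the descendants.
The descendants' portion (€990,000) is divided at the children's generation into 3 shares of €330,000. Soraya and Bastian each take €330,000. The remaining share for the deceased Phaedra (€330,000) is carried to the next generation.
That pool (€330,000) is divided at the grandchildren's generation equally among Declan and Rosa: €165,000 each.

Rosa receives €165,000.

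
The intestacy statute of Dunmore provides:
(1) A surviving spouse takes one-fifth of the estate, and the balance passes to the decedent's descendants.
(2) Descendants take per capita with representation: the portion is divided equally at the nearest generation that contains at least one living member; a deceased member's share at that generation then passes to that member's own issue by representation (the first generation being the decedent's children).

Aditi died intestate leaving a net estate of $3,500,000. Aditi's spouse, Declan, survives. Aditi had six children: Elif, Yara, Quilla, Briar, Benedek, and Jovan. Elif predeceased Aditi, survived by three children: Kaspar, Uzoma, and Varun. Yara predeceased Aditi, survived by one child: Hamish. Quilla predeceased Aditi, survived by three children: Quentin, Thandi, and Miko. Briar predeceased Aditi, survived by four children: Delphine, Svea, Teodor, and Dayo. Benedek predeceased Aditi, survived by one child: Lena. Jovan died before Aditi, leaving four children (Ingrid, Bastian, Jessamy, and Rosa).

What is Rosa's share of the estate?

Rosa receives $175,000.

Declan takes one-fifth of $3,500,000 = $700,000. The remaining $2,800,000 passes to the descendants.
No child survives, so the initial division is made at the grandchildren's generation.
The descendants' portion ($2,800,000) is divided into 16 shares of $175,000: Kaspar, Uzoma, Varun, Hamish, Quentin, Thandi, Miko, Delphine, Svea, Teodor, Dayo, Lena, Ingrid, Bastian, Jessamy, and Rosa each take $175,000.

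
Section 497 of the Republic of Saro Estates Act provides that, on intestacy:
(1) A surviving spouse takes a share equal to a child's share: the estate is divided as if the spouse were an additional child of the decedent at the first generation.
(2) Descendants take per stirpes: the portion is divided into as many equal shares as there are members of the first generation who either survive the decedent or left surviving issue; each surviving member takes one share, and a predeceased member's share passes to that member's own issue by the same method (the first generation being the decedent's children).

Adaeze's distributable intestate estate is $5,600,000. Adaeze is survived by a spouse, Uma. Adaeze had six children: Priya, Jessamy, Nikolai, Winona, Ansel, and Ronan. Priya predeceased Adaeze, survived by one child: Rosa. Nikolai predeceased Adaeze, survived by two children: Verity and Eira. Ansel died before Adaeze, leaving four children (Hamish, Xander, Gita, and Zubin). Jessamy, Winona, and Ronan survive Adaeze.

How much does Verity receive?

The spouse counts as an additional share at the children's level, so there are 7 primary shares of $800,000. Uma takes one such share ($800,000).
The children's combined portion ($4,800,000) is divided into 6 shares of $800,000: Jessamy, Winona, and Ronan each take $800,000; Priya's $800,000 share passes to Priya's issue; Nikolai's $800,000 share passes to Nikolai's issue; Ansel's $800,000 share passes to Ansel's issue.
Priya's share ($800,000) passes entirely to Rosa.
Nikolai's share ($800,000) is divided into 2 shares of $400,000: Verity and Eira each take $400,000.
Ansel's share ($800,000) is divided into 4 shares of $200,000: Hamish, Xander, Gita, and Zubin each take $200,000.

Verity receives $400,000.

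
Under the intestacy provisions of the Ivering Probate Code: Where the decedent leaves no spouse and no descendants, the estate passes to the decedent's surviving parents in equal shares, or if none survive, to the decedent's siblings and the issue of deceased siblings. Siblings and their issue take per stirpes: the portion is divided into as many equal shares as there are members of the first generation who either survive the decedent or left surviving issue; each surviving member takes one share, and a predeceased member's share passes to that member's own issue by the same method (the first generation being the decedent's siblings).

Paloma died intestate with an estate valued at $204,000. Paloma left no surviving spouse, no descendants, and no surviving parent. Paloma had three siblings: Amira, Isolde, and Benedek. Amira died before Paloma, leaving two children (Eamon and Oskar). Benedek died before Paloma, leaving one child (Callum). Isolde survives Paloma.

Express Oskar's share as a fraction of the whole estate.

Oskar receives 1/6 of the estate.

The entire $204,000 passes to the siblings and their issue.
That amount ($204,000) is divided into 3 shares of $68,000: Isolde takes $68,000; Amira's $68,000 share passes to Amira's issue; Benedek's $68,000 share passes to Benedek's issue.
Amira's share ($68,000) is divided into 2 shares of $34,000: Eamon and Oskar each take $34,000.
Benedek's share ($68,000) passes entirely to Callum.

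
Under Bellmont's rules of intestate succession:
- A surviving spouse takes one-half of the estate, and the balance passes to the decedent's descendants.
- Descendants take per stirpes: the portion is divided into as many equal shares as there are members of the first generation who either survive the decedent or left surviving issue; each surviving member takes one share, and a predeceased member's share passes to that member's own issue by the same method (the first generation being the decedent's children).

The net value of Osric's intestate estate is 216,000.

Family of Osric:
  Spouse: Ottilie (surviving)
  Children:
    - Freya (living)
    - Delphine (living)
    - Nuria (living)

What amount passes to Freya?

Freya receives 36,000.

Ottilie takes one-half of 216,000 = 108,000. The remaining 108,000 passes to the descendants.
The descendants' portion (108,000) is divided into 3 shares of 36,000: Freya, Delphine, and Nuria each take 36,000.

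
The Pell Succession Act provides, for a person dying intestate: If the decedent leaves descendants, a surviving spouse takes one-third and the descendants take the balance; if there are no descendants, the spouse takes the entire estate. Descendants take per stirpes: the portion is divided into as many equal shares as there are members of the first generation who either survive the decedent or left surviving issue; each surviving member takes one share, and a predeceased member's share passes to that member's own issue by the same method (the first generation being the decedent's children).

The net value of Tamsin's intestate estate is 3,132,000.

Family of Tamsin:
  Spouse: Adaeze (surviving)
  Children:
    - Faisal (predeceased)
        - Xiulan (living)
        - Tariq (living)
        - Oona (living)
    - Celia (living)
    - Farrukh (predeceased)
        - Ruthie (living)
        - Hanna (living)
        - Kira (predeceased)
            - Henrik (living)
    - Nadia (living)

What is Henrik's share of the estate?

Adaeze takes one-third of 3,132,000 = 1,044,000. The remaining 2,088,000 passes to the descendants.
The descendants' portion (2,088,000) is divided into 4 shares of 522,000: Celia and Nadia each take 522,000; Faisal's 522,000 share passes to Faisal's issue; Farrukh's 522,000 share passes to Farrukh's issue.
Faisal's share (522,000) is divided into 3 shares of 174,000: Xiulan, Tariq, and Oona each take 174,000.
Farrukh's share (522,000) is divided into 3 shares of 174,000: Ruthie and Hanna each take 174,000; Kira's 174,000 share passes to Kira's issue.
Kira's share (174,000) passes entirely to Henrik.

Henrik receives 174,000.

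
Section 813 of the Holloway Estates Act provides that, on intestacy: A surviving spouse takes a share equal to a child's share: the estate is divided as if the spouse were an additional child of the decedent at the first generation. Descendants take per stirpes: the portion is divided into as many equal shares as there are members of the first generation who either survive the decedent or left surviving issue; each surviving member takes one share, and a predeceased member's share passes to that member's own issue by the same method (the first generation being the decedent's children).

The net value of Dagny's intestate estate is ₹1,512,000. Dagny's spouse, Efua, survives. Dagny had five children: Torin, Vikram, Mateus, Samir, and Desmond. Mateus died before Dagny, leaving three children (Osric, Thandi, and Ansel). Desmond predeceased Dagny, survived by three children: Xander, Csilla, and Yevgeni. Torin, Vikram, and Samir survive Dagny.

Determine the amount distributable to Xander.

Xander receives ₹84,000.

The spouse counts as an additional share at the children's level, so there are 6 primary shares of ₹252,000. Efua takes one such share (₹252,000).
The children's combined portion (₹1,260,000) is divided into 5 shares of ₹252,000: Torin, Vikram, and Samir each take ₹252,000; Mateus's ₹252,000 share passes to Mateus's issue; Desmond's ₹252,000 share passes to Desmond's issue.
Mateus's share (₹252,000) is divided into 3 shares of ₹84,000: Osric, Thandi, and Ansel each take ₹84,000.
Desmond's share (₹252,000) is divided into 3 shares of ₹84,000: Xander, Csilla, and Yevgeni each take ₹84,000.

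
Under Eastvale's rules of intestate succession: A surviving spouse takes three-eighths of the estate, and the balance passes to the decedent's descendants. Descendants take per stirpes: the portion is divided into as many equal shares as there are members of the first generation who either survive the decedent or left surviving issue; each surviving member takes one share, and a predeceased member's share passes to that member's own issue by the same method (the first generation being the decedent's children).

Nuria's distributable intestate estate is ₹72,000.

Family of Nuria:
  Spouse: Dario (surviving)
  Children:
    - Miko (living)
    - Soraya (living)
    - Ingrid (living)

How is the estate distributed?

Dario: ₹27,000; Miko: ₹15,000; Soraya: ₹15,000; Ingrid: ₹15,000

Dario takes three-eighths of ₹72,000 = ₹27,000. The remaining ₹45,000 passes to the descendants.
The descendants' portion (₹45,000) is divided into 3 shares of ₹15,000: Miko, Soraya, and Ingrid each take ₹15,000.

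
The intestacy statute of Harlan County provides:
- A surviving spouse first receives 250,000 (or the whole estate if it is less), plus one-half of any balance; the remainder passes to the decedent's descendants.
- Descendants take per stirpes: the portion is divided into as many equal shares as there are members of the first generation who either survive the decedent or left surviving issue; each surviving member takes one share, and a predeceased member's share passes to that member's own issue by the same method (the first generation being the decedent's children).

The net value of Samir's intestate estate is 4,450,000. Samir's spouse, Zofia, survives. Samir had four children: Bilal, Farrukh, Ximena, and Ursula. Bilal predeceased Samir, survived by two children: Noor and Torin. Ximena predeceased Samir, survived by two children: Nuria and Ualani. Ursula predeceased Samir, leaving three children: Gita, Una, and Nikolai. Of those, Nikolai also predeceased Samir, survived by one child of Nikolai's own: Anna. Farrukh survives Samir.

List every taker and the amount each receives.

Zofia first takes 250,000, leaving a balance of 4,200,000. Zofia then takes one-half of the balance (2,100,000), for a total of 2,350,000. The remaining 2,100,000 passes to the descendants.
The descendants' portion (2,100,000) is divided into 4 shares of 525,000: Farrukh takes 525,000; Bilal's 525,000 share passes to Bilal's issue; Ximena's 525,000 share passes to Ximena's issue; Ursula's 525,000 share passes to Ursula's issue.
Bilal's share (525,000) is divided into 2 shares of 262,500: Noor and Torin each take 262,500.
Ximena's share (525,000) is divided into 2 shares of 262,500: Nuria and Ualani each take 262,500.
Ursula's share (525,000) is divided into 3 shares of 175,000: Gita and Una each take 175,000; Nikolai's 175,000 share passes to Nikolai's issue.
Nikolai's share (175,000) passes entirely to Anna.

Zofia: 2,350,000; Noor: 262,500; Torin: 262,500; Farrukh: 525,000; Nuria: 262,500; Ualani: 262,500; Gita: 175,000; Una: 175,000; Anna: 175,000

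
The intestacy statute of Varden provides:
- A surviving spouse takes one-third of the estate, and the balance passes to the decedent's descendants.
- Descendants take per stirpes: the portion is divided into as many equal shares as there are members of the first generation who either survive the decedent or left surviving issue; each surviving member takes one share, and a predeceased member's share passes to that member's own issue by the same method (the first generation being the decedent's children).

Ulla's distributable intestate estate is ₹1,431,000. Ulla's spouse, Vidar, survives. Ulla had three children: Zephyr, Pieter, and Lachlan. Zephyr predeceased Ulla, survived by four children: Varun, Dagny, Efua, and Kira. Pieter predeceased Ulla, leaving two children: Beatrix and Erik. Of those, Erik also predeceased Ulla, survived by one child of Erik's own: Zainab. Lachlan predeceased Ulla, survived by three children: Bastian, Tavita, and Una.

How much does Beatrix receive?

Vidar takes one-third of ₹1,431,000 = ₹477,000. The remaining ₹954,000 passes to the descendants.
The descendants' portion (₹954,000) is divided into 3 shares of ₹318,000: Zephyr's ₹318,000 share passes to Zephyr's issue; Pieter's ₹318,000 share passes to Pieter's issue; Lachlan's ₹318,000 share passes to Lachlan's issue.
Zephyr's share (₹318,000) is divided into 4 shares of ₹79,500: Varun, Dagny, Efua, and Kira each take ₹79,500.
Pieter's share (₹318,000) is divided into 2 shares of ₹159,000: Beatrix takes ₹159,000; Erik's ₹159,000 share passes to Erik's issue.
Erik's share (₹159,000) passes entirely to Zainab.
Lachlan's share (₹318,000) is divided into 3 shares of ₹106,000: Bastian, Tavita, and Una each take ₹106,000.

Beatrix receives ₹159,000.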